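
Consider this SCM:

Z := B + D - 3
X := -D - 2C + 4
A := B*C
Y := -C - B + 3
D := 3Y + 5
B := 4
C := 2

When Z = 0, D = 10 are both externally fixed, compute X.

Under do(Z = 0, D = 10), each intervened variable's structural equation is replaced by its fixed value.
X = -D - 2C + 4  [with D=10, C=2]  = -10

-10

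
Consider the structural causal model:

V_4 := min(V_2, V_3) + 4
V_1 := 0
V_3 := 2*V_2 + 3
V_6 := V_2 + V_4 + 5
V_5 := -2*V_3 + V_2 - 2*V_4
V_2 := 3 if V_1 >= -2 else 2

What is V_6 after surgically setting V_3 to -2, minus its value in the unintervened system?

-5

The intervention breaks the incoming arrows to V_3: V_3 := 2*V_2 + 3 no longer applies, and V_3 = -2.
V_2 = 3 if V_1 >= -2 else 2  [with V_1=0]  = 3
V_4 = min(V_2, V_3) + 4  [with V_2=3, V_3=-2]  = 2
V_6 = V_2 + V_4 + 5  [with V_2=3, V_4=2]  = 10
Without intervention: V_2 = 3 if V_1 >= -2 else 2  [with V_1=0]  = 3; V_3 = 2*V_2 + 3  [with V_2=3]  = 9; V_4 = min(V_2, V_3) + 4  [with V_2=3, V_3=9]  = 7; V_6 = V_2 + V_4 + 5  [with V_2=3, V_4=7]  = 15.
Change = 10 − 15 = -5.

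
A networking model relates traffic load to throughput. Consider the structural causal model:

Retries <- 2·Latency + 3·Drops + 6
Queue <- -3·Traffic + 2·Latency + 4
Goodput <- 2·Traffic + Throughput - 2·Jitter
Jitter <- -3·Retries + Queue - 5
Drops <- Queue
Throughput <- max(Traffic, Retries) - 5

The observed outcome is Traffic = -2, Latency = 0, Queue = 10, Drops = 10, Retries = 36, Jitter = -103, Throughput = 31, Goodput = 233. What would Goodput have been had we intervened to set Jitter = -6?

Intervening sets Jitter = -6 and removes its equation (Jitter <- -3·Retries + Queue - 5).
Queue = -3·Traffic + 2·Latency + 4  [with Traffic=-2, Latency=0]  = 10
Drops = Queue  [with Queue=10]  = 10
Retries = 2·Latency + 3·Drops + 6  [with Latency=0, Drops=10]  = 36
Throughput = max(Traffic, Retries) - 5  [with Traffic=-2, Retries=36]  = 31
Goodput = 2·Traffic + Throughput - 2·Jitter  [with Traffic=-2, Throughput=31, Jitter=-6]  = 39

39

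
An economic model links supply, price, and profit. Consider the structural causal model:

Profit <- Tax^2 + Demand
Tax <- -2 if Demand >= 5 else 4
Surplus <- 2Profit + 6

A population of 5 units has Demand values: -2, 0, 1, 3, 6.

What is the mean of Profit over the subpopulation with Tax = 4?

16.5

E[Profit|Tax=4] averages over only the 4 units with Tax=4 (Demand = -2, 0, 1, 3): Profit = 14, 16, 17, 19, mean 16.5.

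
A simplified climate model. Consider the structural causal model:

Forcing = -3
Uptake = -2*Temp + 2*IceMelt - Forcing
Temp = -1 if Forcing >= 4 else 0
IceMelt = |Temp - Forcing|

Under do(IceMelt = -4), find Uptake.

The intervention breaks the incoming arrows to IceMelt: IceMelt = |Temp - Forcing| no longer applies, and IceMelt = -4.
Temp = -1 if Forcing >= 4 else 0  [with Forcing=-3]  = 0
Uptake = -2*Temp + 2*IceMelt - Forcing  [with Temp=0, IceMelt=-4, Forcing=-3]  = -5

-5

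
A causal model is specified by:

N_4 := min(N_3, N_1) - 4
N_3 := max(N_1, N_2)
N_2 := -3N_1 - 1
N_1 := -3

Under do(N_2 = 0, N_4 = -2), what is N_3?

0

The joint intervention fixes N_2 = 0, N_4 = -2, removing each variable's own equation.
N_3 = max(N_1, N_2)  [with N_1=-3, N_2=0]  = 0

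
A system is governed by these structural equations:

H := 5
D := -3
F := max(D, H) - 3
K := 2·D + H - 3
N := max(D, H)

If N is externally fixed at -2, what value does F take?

The intervention breaks the incoming arrows to N: N := max(D, H) no longer applies, and N = -2.
F is not downstream of the intervention, so its value is determined by the original equations.
F = max(D, H) - 3  [with D=-3, H=5]  = 2

2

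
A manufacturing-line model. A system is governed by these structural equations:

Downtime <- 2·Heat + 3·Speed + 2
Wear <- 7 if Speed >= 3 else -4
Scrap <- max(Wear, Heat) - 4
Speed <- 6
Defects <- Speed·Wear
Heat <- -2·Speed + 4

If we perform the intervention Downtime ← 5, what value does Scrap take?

do(Downtime=5) replaces the equation Downtime <- 2·Heat + 3·Speed + 2 with the constant Downtime = 5.
Since Scrap is not a descendant of the intervened variable, it is unaffected.
Heat = -2·Speed + 4  [with Speed=6]  = -8
Wear = 7 if Speed >= 3 else -4  [with Speed=6]  = 7
Scrap = max(Wear, Heat) - 4  [with Wear=7, Heat=-8]  = 3

3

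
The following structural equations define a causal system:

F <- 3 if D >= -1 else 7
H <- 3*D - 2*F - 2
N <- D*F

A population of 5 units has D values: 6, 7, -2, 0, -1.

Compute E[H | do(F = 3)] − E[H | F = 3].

-3

do(F=3) breaks F's dependence on D. With F=3 fixed, H across the units is 10, 13, -14, -8, -11, mean -2.
Observing F=3 restricts to units where F's equation naturally yields 3: D ∈ {6, 7, 0, -1}. In that subpopulation H = 10, 13, -8, -11, mean 1.
Difference = -2 − 1 = -3.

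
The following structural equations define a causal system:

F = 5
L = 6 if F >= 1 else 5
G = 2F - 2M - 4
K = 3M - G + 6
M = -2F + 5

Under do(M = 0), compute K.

0

do(M=0) replaces the equation M = -2F + 5 with the constant M = 0.
G = 2F - 2M - 4  [with F=5, M=0]  = 6
K = 3M - G + 6  [with M=0, G=6]  = 0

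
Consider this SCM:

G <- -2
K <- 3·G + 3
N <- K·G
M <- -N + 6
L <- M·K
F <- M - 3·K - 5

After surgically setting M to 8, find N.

6

Under do(M=8), the mechanism M <- -N + 6 is discarded; M is fixed at 8.
Since N is not a descendant of the intervened variable, it is unaffected.
K = 3·G + 3  [with G=-2]  = -3
N = K·G  [with K=-3, G=-2]  = 6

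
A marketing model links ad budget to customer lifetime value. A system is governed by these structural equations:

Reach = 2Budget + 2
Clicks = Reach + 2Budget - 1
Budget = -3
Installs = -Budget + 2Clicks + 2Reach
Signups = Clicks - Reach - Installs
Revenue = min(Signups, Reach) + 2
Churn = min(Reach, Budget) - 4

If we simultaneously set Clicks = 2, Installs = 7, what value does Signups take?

Setting Clicks = 2, Installs = 7 by intervention discards those variables' equations.
Reach = 2Budget + 2  [with Budget=-3]  = -4
Signups = Clicks - Reach - Installs  [with Clicks=2, Reach=-4, Installs=7]  = -1

-1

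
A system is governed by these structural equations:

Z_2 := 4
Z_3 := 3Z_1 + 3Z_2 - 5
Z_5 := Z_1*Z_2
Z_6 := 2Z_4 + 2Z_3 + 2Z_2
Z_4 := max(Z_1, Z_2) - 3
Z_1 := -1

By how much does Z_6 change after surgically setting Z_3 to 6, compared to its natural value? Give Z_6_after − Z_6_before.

4

The intervention breaks the incoming arrows to Z_3: Z_3 := 3Z_1 + 3Z_2 - 5 no longer applies, and Z_3 = 6.
Z_4 = max(Z_1, Z_2) - 3  [with Z_1=-1, Z_2=4]  = 1
Z_6 = 2Z_4 + 2Z_3 + 2Z_2  [with Z_4=1, Z_3=6, Z_2=4]  = 22
Without intervention: Z_3 = 3Z_1 + 3Z_2 - 5  [with Z_1=-1, Z_2=4]  = 4; Z_4 = max(Z_1, Z_2) - 3  [with Z_1=-1, Z_2=4]  = 1; Z_6 = 2Z_4 + 2Z_3 + 2Z_2  [with Z_4=1, Z_3=4, Z_2=4]  = 18.
Change = 22 − 18 = 4.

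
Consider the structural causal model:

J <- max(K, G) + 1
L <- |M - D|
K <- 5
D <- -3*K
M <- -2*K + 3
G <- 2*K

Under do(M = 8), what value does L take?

23

do(M=8) replaces the equation M <- -2*K + 3 with the constant M = 8.
D = -3*K  [with K=5]  = -15
L = |M - D|  [with M=8, D=-15]  = 23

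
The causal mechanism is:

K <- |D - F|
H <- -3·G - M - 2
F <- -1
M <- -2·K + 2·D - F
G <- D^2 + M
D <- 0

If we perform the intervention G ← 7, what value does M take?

-1

The intervention breaks the incoming arrows to G: G <- D^2 + M no longer applies, and G = 7.
Since M is not a descendant of the intervened variable, it is unaffected.
K = |D - F|  [with D=0, F=-1]  = 1
M = -2·K + 2·D - F  [with K=1, D=0, F=-1]  = -1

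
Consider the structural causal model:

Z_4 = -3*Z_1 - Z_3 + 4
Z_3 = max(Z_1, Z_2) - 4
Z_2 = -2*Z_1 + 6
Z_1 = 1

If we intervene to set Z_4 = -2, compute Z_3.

Under do(Z_4=-2), the mechanism Z_4 = -3*Z_1 - Z_3 + 4 is discarded; Z_4 is fixed at -2.
Since Z_3 is not a descendant of the intervened variable, it is unaffected.
Z_2 = -2*Z_1 + 6  [with Z_1=1]  = 4
Z_3 = max(Z_1, Z_2) - 4  [with Z_1=1, Z_2=4]  = 0

0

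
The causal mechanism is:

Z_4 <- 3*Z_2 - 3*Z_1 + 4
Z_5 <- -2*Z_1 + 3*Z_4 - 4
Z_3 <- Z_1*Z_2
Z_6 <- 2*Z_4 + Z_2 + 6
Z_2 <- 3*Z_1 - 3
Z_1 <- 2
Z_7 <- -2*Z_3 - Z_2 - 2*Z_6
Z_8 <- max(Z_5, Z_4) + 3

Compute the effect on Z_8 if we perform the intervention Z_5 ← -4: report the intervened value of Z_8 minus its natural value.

do(Z_5=-4) replaces the equation Z_5 <- -2*Z_1 + 3*Z_4 - 4 with the constant Z_5 = -4.
Z_2 = 3*Z_1 - 3  [with Z_1=2]  = 3
Z_4 = 3*Z_2 - 3*Z_1 + 4  [with Z_2=3, Z_1=2]  = 7
Z_8 = max(Z_5, Z_4) + 3  [with Z_5=-4, Z_4=7]  = 10
Without intervention: Z_2 = 3*Z_1 - 3  [with Z_1=2]  = 3; Z_4 = 3*Z_2 - 3*Z_1 + 4  [with Z_2=3, Z_1=2]  = 7; Z_5 = -2*Z_1 + 3*Z_4 - 4  [with Z_1=2, Z_4=7]  = 13; Z_8 = max(Z_5, Z_4) + 3  [with Z_5=13, Z_4=7]  = 16.
Change = 10 − 16 = -6.

-6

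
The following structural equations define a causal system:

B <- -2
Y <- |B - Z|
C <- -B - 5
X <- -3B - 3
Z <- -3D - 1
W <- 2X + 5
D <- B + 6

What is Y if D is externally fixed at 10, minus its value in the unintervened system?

18

Under do(D=10), the mechanism D <- B + 6 is discarded; D is fixed at 10.
Z = -3D - 1  [with D=10]  = -31
Y = |B - Z|  [with B=-2, Z=-31]  = 29
Without intervention: D = B + 6  [with B=-2]  = 4; Z = -3D - 1  [with D=4]  = -13; Y = |B - Z|  [with B=-2, Z=-13]  = 11.
Change = 29 − 11 = 18.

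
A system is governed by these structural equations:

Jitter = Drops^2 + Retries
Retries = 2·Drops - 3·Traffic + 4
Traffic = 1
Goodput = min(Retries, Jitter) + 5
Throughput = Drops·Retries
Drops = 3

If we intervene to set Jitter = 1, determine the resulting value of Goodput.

6

Under do(Jitter=1), the mechanism Jitter = Drops^2 + Retries is discarded; Jitter is fixed at 1.
Retries = 2·Drops - 3·Traffic + 4  [with Drops=3, Traffic=1]  = 7
Goodput = min(Retries, Jitter) + 5  [with Retries=7, Jitter=1]  = 6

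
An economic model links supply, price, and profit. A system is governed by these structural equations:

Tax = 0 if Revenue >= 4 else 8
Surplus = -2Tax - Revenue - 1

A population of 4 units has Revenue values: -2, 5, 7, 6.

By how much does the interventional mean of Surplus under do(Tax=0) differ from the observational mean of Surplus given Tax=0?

Every unit gets Tax=0 under the intervention. Surplus values become 1, -6, -8, -7; E[Surplus|do(Tax=0)] = -5.
E[Surplus|Tax=0] averages over only the 3 units with Tax=0 (Revenue = 5, 7, 6): Surplus = -6, -8, -7, mean -7.
Difference = -5 − (-7) = 2.

2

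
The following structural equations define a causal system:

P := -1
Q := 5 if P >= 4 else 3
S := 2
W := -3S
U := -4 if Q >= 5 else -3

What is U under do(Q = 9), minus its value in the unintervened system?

-1

The intervention breaks the incoming arrows to Q: Q := 5 if P >= 4 else 3 no longer applies, and Q = 9.
U = -4 if Q >= 5 else -3  [with Q=9]  = -4
Without intervention: Q = 5 if P >= 4 else 3  [with P=-1]  = 3; U = -4 if Q >= 5 else -3  [with Q=3]  = -3.
Change = -4 − (-3) = -1.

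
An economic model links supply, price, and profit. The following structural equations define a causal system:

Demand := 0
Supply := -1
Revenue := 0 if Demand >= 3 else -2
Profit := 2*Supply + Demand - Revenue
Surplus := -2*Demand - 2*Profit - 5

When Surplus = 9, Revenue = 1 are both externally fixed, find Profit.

-3

Under do(Surplus = 9, Revenue = 1), each intervened variable's structural equation is replaced by its fixed value.
Profit = 2*Supply + Demand - Revenue  [with Supply=-1, Demand=0, Revenue=1]  = -3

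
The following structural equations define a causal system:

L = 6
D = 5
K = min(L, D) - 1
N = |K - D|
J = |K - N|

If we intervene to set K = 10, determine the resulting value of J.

do(K=10) replaces the equation K = min(L, D) - 1 with the constant K = 10.
N = |K - D|  [with K=10, D=5]  = 5
J = |K - N|  [with K=10, N=5]  = 5

5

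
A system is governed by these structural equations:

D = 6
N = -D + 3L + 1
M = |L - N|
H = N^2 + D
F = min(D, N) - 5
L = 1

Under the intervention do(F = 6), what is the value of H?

do(F=6) replaces the equation F = min(D, N) - 5 with the constant F = 6.
No directed path runs from F to H, so H keeps its natural value.
N = -D + 3L + 1  [with D=6, L=1]  = -2
H = N^2 + D  [with N=-2, D=6]  = 10

10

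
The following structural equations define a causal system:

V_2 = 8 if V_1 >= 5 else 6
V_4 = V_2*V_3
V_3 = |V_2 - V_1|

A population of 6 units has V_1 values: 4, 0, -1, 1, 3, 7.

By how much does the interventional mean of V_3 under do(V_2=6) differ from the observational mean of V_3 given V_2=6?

-0.6

Every unit gets V_2=6 under the intervention. V_3 values become 2, 6, 7, 5, 3, 1; E[V_3|do(V_2=6)] = 4.
E[V_3|V_2=6] averages over only the 5 units with V_2=6 (V_1 = 4, 0, -1, 1, 3): V_3 = 2, 6, 7, 5, 3, mean 4.6.
Difference = 4 − 4.6 = -0.6.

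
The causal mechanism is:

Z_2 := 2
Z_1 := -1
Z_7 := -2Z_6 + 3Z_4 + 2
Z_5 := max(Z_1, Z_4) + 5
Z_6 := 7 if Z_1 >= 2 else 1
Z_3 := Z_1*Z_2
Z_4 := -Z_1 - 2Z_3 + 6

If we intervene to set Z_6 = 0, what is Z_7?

Intervening sets Z_6 = 0 and removes its equation (Z_6 := 7 if Z_1 >= 2 else 1).
Z_3 = Z_1*Z_2  [with Z_1=-1, Z_2=2]  = -2
Z_4 = -Z_1 - 2Z_3 + 6  [with Z_1=-1, Z_3=-2]  = 11
Z_7 = -2Z_6 + 3Z_4 + 2  [with Z_6=0, Z_4=11]  = 35

35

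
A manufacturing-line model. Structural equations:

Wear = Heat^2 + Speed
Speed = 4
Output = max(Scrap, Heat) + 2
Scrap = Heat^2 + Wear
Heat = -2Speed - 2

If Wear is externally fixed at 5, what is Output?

107

do(Wear=5) replaces the equation Wear = Heat^2 + Speed with the constant Wear = 5.
Heat = -2Speed - 2  [with Speed=4]  = -10
Scrap = Heat^2 + Wear  [with Heat=-10, Wear=5]  = 105
Output = max(Scrap, Heat) + 2  [with Scrap=105, Heat=-10]  = 107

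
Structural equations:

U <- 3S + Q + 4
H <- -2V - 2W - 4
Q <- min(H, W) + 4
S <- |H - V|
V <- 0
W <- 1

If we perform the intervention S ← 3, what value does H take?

-6

do(S=3) replaces the equation S <- |H - V| with the constant S = 3.
H is not downstream of the intervention, so its value is determined by the original equations.
H = -2V - 2W - 4  [with V=0, W=1]  = -6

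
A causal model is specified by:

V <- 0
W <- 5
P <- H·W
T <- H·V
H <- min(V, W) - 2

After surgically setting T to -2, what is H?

do(T=-2) replaces the equation T <- H·V with the constant T = -2.
H is not downstream of the intervention, so its value is determined by the original equations.
H = min(V, W) - 2  [with V=0, W=5]  = -2

-2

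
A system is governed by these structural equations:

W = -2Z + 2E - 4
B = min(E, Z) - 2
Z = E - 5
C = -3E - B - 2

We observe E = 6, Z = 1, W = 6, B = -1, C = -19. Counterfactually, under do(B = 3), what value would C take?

-23

Intervening sets B = 3 and removes its equation (B = min(E, Z) - 2).
C = -3E - B - 2  [with E=6, B=3]  = -23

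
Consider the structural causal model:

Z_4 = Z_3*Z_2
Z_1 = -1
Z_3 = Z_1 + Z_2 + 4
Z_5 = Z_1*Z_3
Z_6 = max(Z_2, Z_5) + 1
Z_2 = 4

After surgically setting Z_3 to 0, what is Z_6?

The intervention breaks the incoming arrows to Z_3: Z_3 = Z_1 + Z_2 + 4 no longer applies, and Z_3 = 0.
Z_5 = Z_1*Z_3  [with Z_1=-1, Z_3=0]  = 0
Z_6 = max(Z_2, Z_5) + 1  [with Z_2=4, Z_5=0]  = 5

5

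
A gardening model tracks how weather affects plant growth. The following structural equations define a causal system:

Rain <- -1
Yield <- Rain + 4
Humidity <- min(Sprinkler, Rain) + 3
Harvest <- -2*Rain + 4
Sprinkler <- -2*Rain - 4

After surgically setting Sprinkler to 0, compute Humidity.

2

The intervention breaks the incoming arrows to Sprinkler: Sprinkler <- -2*Rain - 4 no longer applies, and Sprinkler = 0.
Humidity = min(Sprinkler, Rain) + 3  [with Sprinkler=0, Rain=-1]  = 2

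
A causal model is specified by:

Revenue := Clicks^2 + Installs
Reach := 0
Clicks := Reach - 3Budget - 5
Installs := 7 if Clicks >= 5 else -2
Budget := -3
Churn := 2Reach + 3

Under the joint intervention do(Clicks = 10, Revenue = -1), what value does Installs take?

7

Setting Clicks = 10, Revenue = -1 by intervention discards those variables' equations.
Installs = 7 if Clicks >= 5 else -2  [with Clicks=10]  = 7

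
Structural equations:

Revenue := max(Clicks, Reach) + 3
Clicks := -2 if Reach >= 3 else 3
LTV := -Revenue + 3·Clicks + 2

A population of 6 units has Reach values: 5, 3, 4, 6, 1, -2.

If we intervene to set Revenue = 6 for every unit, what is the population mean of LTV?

-5

The intervention sets Revenue=6 in all 6 units regardless of Reach. Recomputing LTV per unit gives -10, -10, -10, -10, 5, 5; average -5.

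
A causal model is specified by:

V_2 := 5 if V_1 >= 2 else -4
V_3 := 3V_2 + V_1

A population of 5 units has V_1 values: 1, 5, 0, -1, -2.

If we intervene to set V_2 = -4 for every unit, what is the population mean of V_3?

-11.4

Under do(V_2=-4), V_2's equation is replaced by V_2=-4 for every unit. Per-unit V_3: -11, -7, -12, -13, -14. Mean = -11.4.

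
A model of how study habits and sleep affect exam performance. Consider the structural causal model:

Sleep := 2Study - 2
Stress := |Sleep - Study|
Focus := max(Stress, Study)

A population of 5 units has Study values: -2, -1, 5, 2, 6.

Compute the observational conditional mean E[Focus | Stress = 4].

E[Focus|Stress=4] averages over only the 2 units with Stress=4 (Study = -2, 6): Focus = 4, 6, mean 5.

5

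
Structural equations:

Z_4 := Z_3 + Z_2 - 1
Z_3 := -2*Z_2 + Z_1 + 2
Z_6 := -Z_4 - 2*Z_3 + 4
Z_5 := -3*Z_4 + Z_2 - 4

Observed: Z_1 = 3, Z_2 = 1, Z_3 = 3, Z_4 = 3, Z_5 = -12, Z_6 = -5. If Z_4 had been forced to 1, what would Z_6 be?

-3

Under do(Z_4=1), the mechanism Z_4 := Z_3 + Z_2 - 1 is discarded; Z_4 is fixed at 1.
Z_3 = -2*Z_2 + Z_1 + 2  [with Z_2=1, Z_1=3]  = 3
Z_6 = -Z_4 - 2*Z_3 + 4  [with Z_4=1, Z_3=3]  = -3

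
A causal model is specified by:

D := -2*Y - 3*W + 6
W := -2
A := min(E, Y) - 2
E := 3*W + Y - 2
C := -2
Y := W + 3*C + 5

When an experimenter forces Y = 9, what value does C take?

Under do(Y=9), the mechanism Y := W + 3*C + 5 is discarded; Y is fixed at 9.
Since C is not a descendant of the intervened variable, it is unaffected.

-2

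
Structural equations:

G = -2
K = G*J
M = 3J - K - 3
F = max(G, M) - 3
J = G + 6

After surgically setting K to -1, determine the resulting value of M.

10

The intervention breaks the incoming arrows to K: K = G*J no longer applies, and K = -1.
J = G + 6  [with G=-2]  = 4
M = 3J - K - 3  [with J=4, K=-1]  = 10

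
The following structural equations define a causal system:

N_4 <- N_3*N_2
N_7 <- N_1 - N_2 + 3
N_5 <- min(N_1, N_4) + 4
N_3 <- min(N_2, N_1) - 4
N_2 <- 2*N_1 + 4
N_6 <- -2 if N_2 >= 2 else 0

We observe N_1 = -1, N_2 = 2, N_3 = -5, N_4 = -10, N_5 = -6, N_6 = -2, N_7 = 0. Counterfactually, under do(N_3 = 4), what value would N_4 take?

The intervention breaks the incoming arrows to N_3: N_3 <- min(N_2, N_1) - 4 no longer applies, and N_3 = 4.
N_2 = 2*N_1 + 4  [with N_1=-1]  = 2
N_4 = N_3*N_2  [with N_3=4, N_2=2]  = 8

8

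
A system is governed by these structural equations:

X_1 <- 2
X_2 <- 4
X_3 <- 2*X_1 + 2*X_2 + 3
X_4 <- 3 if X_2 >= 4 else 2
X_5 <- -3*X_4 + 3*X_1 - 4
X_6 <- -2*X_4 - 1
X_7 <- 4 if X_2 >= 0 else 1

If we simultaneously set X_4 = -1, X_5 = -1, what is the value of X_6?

The joint intervention fixes X_4 = -1, X_5 = -1, removing each variable's own equation.
X_6 = -2*X_4 - 1  [with X_4=-1]  = 1

1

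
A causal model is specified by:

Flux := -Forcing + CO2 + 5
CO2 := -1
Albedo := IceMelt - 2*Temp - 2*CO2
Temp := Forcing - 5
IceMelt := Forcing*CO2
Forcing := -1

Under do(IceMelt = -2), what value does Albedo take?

Intervening sets IceMelt = -2 and removes its equation (IceMelt := Forcing*CO2).
Temp = Forcing - 5  [with Forcing=-1]  = -6
Albedo = IceMelt - 2*Temp - 2*CO2  [with IceMelt=-2, Temp=-6, CO2=-1]  = 12

12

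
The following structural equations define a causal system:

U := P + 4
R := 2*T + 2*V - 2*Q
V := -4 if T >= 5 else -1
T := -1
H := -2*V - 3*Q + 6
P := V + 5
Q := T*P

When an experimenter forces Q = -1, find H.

The intervention breaks the incoming arrows to Q: Q := T*P no longer applies, and Q = -1.
V = -4 if T >= 5 else -1  [with T=-1]  = -1
H = -2*V - 3*Q + 6  [with V=-1, Q=-1]  = 11

11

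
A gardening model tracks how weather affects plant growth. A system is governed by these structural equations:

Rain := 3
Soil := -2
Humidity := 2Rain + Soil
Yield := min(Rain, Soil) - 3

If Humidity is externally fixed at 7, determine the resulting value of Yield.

-5

The intervention breaks the incoming arrows to Humidity: Humidity := 2Rain + Soil no longer applies, and Humidity = 7.
Yield is not downstream of the intervention, so its value is determined by the original equations.
Yield = min(Rain, Soil) - 3  [with Rain=3, Soil=-2]  = -5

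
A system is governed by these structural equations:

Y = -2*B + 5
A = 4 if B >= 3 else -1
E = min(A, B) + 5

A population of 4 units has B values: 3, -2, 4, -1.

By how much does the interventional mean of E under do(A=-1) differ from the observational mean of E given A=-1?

0.25

do(A=-1) breaks A's dependence on B. With A=-1 fixed, E across the units is 4, 3, 4, 4, mean 3.75.
E[E|A=-1] averages over only the 2 units with A=-1 (B = -2, -1): E = 3, 4, mean 3.5.
Difference = 3.75 − 3.5 = 0.25.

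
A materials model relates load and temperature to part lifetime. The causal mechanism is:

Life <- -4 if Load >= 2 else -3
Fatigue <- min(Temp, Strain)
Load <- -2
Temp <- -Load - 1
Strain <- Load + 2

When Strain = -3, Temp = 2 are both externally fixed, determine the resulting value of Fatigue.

Setting Strain = -3, Temp = 2 by intervention discards those variables' equations.
Fatigue = min(Temp, Strain)  [with Temp=2, Strain=-3]  = -3

-3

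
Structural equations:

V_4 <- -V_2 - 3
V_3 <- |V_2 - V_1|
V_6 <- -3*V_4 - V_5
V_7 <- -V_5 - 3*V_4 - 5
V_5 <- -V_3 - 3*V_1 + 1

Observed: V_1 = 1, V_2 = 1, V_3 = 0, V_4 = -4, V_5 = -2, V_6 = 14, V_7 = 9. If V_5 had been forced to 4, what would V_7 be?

Under do(V_5=4), the mechanism V_5 <- -V_3 - 3*V_1 + 1 is discarded; V_5 is fixed at 4.
V_4 = -V_2 - 3  [with V_2=1]  = -4
V_7 = -V_5 - 3*V_4 - 5  [with V_5=4, V_4=-4]  = 3

3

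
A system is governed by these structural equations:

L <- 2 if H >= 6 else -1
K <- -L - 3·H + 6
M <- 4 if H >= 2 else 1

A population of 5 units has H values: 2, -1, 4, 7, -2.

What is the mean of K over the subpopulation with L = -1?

4.75

E[K|L=-1] averages over only the 4 units with L=-1 (H = 2, -1, 4, -2): K = 1, 10, -5, 13, mean 4.75.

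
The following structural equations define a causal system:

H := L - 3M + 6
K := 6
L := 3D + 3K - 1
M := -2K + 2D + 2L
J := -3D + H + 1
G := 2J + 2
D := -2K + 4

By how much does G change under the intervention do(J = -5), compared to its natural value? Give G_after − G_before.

Intervening sets J = -5 and removes its equation (J := -3D + H + 1).
G = 2J + 2  [with J=-5]  = -8
Without intervention: D = -2K + 4  [with K=6]  = -8; L = 3D + 3K - 1  [with D=-8, K=6]  = -7; M = -2K + 2D + 2L  [with K=6, D=-8, L=-7]  = -42; H = L - 3M + 6  [with L=-7, M=-42]  = 125; J = -3D + H + 1  [with D=-8, H=125]  = 150; G = 2J + 2  [with J=150]  = 302.
Change = -8 − 302 = -310.

-310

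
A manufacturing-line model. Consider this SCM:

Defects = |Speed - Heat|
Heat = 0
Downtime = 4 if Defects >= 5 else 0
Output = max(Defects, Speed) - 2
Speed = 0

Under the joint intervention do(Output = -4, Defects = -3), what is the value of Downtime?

The joint intervention fixes Output = -4, Defects = -3, removing each variable's own equation.
Downtime = 4 if Defects >= 5 else 0  [with Defects=-3]  = 0

0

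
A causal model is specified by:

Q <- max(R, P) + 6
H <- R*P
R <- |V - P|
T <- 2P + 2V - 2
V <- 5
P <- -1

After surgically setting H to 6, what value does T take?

The intervention breaks the incoming arrows to H: H <- R*P no longer applies, and H = 6.
Since T is not a descendant of the intervened variable, it is unaffected.
T = 2P + 2V - 2  [with P=-1, V=5]  = 6

6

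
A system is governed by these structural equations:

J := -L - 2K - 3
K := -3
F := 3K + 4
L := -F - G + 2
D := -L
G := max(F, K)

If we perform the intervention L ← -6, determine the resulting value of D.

Under do(L=-6), the mechanism L := -F - G + 2 is discarded; L is fixed at -6.
D = -L  [with L=-6]  = 6

6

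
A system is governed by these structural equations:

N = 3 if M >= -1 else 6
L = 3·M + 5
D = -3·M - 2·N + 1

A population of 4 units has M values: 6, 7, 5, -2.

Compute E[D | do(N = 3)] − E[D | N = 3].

6

do(N=3) breaks N's dependence on M. With N=3 fixed, D across the units is -23, -26, -20, 1, mean -17.
Observing N=3 restricts to units where N's equation naturally yields 3: M ∈ {6, 7, 5}. In that subpopulation D = -23, -26, -20, mean -23.
Difference = -17 − (-23) = 6.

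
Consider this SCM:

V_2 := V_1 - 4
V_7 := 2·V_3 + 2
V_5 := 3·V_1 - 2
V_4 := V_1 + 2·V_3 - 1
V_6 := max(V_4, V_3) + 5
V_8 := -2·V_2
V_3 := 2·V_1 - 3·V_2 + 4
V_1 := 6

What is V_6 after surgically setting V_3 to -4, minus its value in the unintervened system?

-28

The intervention breaks the incoming arrows to V_3: V_3 := 2·V_1 - 3·V_2 + 4 no longer applies, and V_3 = -4.
V_4 = V_1 + 2·V_3 - 1  [with V_1=6, V_3=-4]  = -3
V_6 = max(V_4, V_3) + 5  [with V_4=-3, V_3=-4]  = 2
Without intervention: V_2 = V_1 - 4  [with V_1=6]  = 2; V_3 = 2·V_1 - 3·V_2 + 4  [with V_1=6, V_2=2]  = 10; V_4 = V_1 + 2·V_3 - 1  [with V_1=6, V_3=10]  = 25; V_6 = max(V_4, V_3) + 5  [with V_4=25, V_3=10]  = 30.
Change = 2 − 30 = -28.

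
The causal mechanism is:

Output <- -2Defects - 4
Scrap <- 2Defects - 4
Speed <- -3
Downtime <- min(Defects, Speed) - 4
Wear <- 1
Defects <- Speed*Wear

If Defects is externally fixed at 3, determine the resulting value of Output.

-10

do(Defects=3) replaces the equation Defects <- Speed*Wear with the constant Defects = 3.
Output = -2Defects - 4  [with Defects=3]  = -10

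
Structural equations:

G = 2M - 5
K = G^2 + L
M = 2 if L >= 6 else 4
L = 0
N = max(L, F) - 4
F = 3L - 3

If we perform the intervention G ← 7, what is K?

49

The intervention breaks the incoming arrows to G: G = 2M - 5 no longer applies, and G = 7.
K = G^2 + L  [with G=7, L=0]  = 49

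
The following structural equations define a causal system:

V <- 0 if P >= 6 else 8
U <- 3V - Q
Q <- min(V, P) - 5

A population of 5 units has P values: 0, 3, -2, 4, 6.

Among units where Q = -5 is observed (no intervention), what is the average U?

Conditioning on Q=-5 selects the 2 unit(s) with P ∈ {0, 6}. Their U values: 29, 5. Mean = 17.

17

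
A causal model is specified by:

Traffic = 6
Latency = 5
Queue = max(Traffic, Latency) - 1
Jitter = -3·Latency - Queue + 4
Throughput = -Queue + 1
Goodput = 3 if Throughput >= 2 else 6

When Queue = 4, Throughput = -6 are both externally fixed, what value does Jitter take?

-15

The joint intervention fixes Queue = 4, Throughput = -6, removing each variable's own equation.
Jitter = -3·Latency - Queue + 4  [with Latency=5, Queue=4]  = -15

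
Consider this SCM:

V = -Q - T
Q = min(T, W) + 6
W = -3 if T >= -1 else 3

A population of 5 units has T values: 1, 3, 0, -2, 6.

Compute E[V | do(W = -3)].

-4.6

Under do(W=-3), W's equation is replaced by W=-3 for every unit. Per-unit V: -4, -6, -3, -1, -9. Mean = -4.6.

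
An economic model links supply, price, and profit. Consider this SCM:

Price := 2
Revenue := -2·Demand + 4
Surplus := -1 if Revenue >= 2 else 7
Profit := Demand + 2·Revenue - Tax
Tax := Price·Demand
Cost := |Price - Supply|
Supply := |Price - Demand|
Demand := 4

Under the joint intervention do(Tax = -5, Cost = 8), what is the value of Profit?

1

Under do(Tax = -5, Cost = 8), each intervened variable's structural equation is replaced by its fixed value.
Revenue = -2·Demand + 4  [with Demand=4]  = -4
Profit = Demand + 2·Revenue - Tax  [with Demand=4, Revenue=-4, Tax=-5]  = 1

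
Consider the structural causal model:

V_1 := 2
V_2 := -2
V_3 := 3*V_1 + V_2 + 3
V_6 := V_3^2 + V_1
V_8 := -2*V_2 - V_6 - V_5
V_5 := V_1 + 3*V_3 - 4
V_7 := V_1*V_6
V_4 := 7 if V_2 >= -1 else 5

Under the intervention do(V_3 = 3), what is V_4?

The intervention breaks the incoming arrows to V_3: V_3 := 3*V_1 + V_2 + 3 no longer applies, and V_3 = 3.
V_4 is not downstream of the intervention, so its value is determined by the original equations.
V_4 = 7 if V_2 >= -1 else 5  [with V_2=-2]  = 5

5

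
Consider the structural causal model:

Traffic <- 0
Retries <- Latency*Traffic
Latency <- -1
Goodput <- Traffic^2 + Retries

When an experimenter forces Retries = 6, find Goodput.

The intervention breaks the incoming arrows to Retries: Retries <- Latency*Traffic no longer applies, and Retries = 6.
Goodput = Traffic^2 + Retries  [with Traffic=0, Retries=6]  = 6

6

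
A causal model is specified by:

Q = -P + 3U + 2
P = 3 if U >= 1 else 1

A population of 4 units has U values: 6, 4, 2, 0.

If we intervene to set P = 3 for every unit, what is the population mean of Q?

8

The intervention sets P=3 in all 4 units regardless of U. Recomputing Q per unit gives 17, 11, 5, -1; average 8.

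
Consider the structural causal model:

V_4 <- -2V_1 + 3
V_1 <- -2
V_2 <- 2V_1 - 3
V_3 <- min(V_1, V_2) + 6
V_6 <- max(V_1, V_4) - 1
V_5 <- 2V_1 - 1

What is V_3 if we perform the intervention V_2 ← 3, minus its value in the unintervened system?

5

The intervention breaks the incoming arrows to V_2: V_2 <- 2V_1 - 3 no longer applies, and V_2 = 3.
V_3 = min(V_1, V_2) + 6  [with V_1=-2, V_2=3]  = 4
Without intervention: V_2 = 2V_1 - 3  [with V_1=-2]  = -7; V_3 = min(V_1, V_2) + 6  [with V_1=-2, V_2=-7]  = -1.
Change = 4 − (-1) = 5.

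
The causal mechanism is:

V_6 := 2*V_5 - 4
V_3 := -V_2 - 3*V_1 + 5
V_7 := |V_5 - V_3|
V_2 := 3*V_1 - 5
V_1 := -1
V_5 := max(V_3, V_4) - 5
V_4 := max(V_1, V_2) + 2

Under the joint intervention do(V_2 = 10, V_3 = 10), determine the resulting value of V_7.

Under do(V_2 = 10, V_3 = 10), each intervened variable's structural equation is replaced by its fixed value.
V_4 = max(V_1, V_2) + 2  [with V_1=-1, V_2=10]  = 12
V_5 = max(V_3, V_4) - 5  [with V_3=10, V_4=12]  = 7
V_7 = |V_5 - V_3|  [with V_5=7, V_3=10]  = 3

3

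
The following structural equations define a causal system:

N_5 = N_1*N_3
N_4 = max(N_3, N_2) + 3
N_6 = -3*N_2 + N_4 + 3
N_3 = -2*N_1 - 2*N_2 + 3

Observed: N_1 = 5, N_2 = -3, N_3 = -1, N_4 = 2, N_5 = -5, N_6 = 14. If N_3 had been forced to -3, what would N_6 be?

12

The intervention breaks the incoming arrows to N_3: N_3 = -2*N_1 - 2*N_2 + 3 no longer applies, and N_3 = -3.
N_4 = max(N_3, N_2) + 3  [with N_3=-3, N_2=-3]  = 0
N_6 = -3*N_2 + N_4 + 3  [with N_2=-3, N_4=0]  = 12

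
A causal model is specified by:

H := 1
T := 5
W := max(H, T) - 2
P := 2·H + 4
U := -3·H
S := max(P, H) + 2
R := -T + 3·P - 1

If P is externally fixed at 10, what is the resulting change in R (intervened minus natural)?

The intervention breaks the incoming arrows to P: P := 2·H + 4 no longer applies, and P = 10.
R = -T + 3·P - 1  [with T=5, P=10]  = 24
Without intervention: P = 2·H + 4  [with H=1]  = 6; R = -T + 3·P - 1  [with T=5, P=6]  = 12.
Change = 24 − 12 = 12.

12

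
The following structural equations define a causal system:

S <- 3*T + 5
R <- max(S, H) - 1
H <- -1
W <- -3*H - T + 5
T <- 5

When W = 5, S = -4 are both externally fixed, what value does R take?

-2

Under do(W = 5, S = -4), each intervened variable's structural equation is replaced by its fixed value.
R = max(S, H) - 1  [with S=-4, H=-1]  = -2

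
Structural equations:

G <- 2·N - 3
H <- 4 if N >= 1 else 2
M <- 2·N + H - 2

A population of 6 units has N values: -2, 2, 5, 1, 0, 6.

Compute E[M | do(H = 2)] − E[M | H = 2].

do(H=2) breaks H's dependence on N. With H=2 fixed, M across the units is -4, 4, 10, 2, 0, 12, mean 4.
Conditioning on H=2 selects the 2 unit(s) with N ∈ {-2, 0}. Their M values: -4, 0. Mean = -2.
Difference = 4 − (-2) = 6.

6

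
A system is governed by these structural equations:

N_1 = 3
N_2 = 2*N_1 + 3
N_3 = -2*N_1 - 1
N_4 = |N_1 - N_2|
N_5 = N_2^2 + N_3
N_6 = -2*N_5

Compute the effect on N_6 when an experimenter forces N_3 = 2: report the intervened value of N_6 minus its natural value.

The intervention breaks the incoming arrows to N_3: N_3 = -2*N_1 - 1 no longer applies, and N_3 = 2.
N_2 = 2*N_1 + 3  [with N_1=3]  = 9
N_5 = N_2^2 + N_3  [with N_2=9, N_3=2]  = 83
N_6 = -2*N_5  [with N_5=83]  = -166
Without intervention: N_2 = 2*N_1 + 3  [with N_1=3]  = 9; N_3 = -2*N_1 - 1  [with N_1=3]  = -7; N_5 = N_2^2 + N_3  [with N_2=9, N_3=-7]  = 74; N_6 = -2*N_5  [with N_5=74]  = -148.
Change = -166 − (-148) = -18.

-18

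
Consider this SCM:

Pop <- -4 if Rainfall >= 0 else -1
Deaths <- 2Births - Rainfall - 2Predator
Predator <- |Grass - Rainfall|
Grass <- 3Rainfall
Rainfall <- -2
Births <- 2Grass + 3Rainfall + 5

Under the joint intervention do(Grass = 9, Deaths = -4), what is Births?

The joint intervention fixes Grass = 9, Deaths = -4, removing each variable's own equation.
Births = 2Grass + 3Rainfall + 5  [with Grass=9, Rainfall=-2]  = 17

17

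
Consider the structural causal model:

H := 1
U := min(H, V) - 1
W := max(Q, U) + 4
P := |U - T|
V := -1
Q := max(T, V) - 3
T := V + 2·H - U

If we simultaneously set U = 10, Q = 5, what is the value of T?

-9

The joint intervention fixes U = 10, Q = 5, removing each variable's own equation.
T = V + 2·H - U  [with V=-1, H=1, U=10]  = -9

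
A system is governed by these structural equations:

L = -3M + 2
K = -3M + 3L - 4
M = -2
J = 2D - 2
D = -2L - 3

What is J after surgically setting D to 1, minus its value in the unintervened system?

Intervening sets D = 1 and removes its equation (D = -2L - 3).
J = 2D - 2  [with D=1]  = 0
Without intervention: L = -3M + 2  [with M=-2]  = 8; D = -2L - 3  [with L=8]  = -19; J = 2D - 2  [with D=-19]  = -40.
Change = 0 − (-40) = 40.

40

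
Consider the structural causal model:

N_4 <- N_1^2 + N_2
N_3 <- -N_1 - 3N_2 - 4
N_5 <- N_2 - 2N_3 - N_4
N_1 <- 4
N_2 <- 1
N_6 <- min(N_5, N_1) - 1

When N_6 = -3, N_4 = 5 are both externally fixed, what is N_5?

Setting N_6 = -3, N_4 = 5 by intervention discards those variables' equations.
N_3 = -N_1 - 3N_2 - 4  [with N_1=4, N_2=1]  = -11
N_5 = N_2 - 2N_3 - N_4  [with N_2=1, N_3=-11, N_4=5]  = 18

18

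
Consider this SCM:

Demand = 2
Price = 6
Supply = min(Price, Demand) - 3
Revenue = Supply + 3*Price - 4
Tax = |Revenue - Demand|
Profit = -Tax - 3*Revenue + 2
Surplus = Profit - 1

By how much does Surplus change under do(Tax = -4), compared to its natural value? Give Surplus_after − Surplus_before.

15

Under do(Tax=-4), the mechanism Tax = |Revenue - Demand| is discarded; Tax is fixed at -4.
Supply = min(Price, Demand) - 3  [with Price=6, Demand=2]  = -1
Revenue = Supply + 3*Price - 4  [with Supply=-1, Price=6]  = 13
Profit = -Tax - 3*Revenue + 2  [with Tax=-4, Revenue=13]  = -33
Surplus = Profit - 1  [with Profit=-33]  = -34
Without intervention: Supply = min(Price, Demand) - 3  [with Price=6, Demand=2]  = -1; Revenue = Supply + 3*Price - 4  [with Supply=-1, Price=6]  = 13; Tax = |Revenue - Demand|  [with Revenue=13, Demand=2]  = 11; Profit = -Tax - 3*Revenue + 2  [with Tax=11, Revenue=13]  = -48; Surplus = Profit - 1  [with Profit=-48]  = -49.
Change = -34 − (-49) = 15.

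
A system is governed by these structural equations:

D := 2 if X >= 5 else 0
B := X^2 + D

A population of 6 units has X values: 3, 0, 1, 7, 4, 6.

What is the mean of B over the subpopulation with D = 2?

Observing D=2 restricts to units where D's equation naturally yields 2: X ∈ {7, 6}. In that subpopulation B = 51, 38, mean 44.5.

44.5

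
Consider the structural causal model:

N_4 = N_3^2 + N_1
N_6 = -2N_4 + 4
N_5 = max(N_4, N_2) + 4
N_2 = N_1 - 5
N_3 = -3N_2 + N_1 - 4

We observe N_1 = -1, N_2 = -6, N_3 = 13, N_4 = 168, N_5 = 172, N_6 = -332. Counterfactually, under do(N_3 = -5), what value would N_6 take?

The intervention breaks the incoming arrows to N_3: N_3 = -3N_2 + N_1 - 4 no longer applies, and N_3 = -5.
N_4 = N_3^2 + N_1  [with N_3=-5, N_1=-1]  = 24
N_6 = -2N_4 + 4  [with N_4=24]  = -44

-44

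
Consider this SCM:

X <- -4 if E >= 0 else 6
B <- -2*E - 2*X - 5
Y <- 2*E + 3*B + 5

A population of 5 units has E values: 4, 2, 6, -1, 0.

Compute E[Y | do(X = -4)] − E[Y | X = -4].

3.2

The intervention sets X=-4 in all 5 units regardless of E. Recomputing Y per unit gives -2, 6, -10, 18, 14; average 5.2.
Observing X=-4 restricts to units where X's equation naturally yields -4: E ∈ {4, 2, 6, 0}. In that subpopulation Y = -2, 6, -10, 14, mean 2.
Difference = 5.2 − 2 = 3.2.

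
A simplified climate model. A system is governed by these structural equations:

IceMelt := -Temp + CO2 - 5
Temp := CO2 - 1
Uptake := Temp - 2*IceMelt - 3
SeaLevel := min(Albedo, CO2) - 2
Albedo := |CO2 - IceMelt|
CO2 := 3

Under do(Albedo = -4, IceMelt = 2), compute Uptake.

-5

The joint intervention fixes Albedo = -4, IceMelt = 2, removing each variable's own equation.
Temp = CO2 - 1  [with CO2=3]  = 2
Uptake = Temp - 2*IceMelt - 3  [with Temp=2, IceMelt=2]  = -5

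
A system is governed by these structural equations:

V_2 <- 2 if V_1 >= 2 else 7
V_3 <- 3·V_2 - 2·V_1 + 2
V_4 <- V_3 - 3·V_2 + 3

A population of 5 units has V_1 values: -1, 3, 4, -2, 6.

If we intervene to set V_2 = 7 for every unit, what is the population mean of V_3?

The intervention sets V_2=7 in all 5 units regardless of V_1. Recomputing V_3 per unit gives 25, 17, 15, 27, 11; average 19.

19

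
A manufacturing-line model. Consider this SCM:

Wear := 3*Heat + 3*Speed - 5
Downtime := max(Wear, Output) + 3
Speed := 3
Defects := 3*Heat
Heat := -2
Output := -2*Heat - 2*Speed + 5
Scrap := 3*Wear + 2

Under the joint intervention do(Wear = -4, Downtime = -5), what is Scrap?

Setting Wear = -4, Downtime = -5 by intervention discards those variables' equations.
Scrap = 3*Wear + 2  [with Wear=-4]  = -10

-10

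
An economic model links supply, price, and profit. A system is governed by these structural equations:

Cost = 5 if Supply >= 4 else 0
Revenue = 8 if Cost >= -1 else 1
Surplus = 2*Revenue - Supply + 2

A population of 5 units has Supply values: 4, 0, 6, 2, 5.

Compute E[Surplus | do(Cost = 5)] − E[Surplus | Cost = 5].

1.6

do(Cost=5) breaks Cost's dependence on Supply. With Cost=5 fixed, Surplus across the units is 14, 18, 12, 16, 13, mean 14.6.
Conditioning on Cost=5 selects the 3 unit(s) with Supply ∈ {4, 6, 5}. Their Surplus values: 14, 12, 13. Mean = 13.
Difference = 14.6 − 13 = 1.6.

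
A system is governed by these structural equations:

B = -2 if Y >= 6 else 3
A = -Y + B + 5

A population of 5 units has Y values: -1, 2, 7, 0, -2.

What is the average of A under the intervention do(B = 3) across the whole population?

6.8

Under do(B=3), B's equation is replaced by B=3 for every unit. Per-unit A: 9, 6, 1, 8, 10. Mean = 6.8.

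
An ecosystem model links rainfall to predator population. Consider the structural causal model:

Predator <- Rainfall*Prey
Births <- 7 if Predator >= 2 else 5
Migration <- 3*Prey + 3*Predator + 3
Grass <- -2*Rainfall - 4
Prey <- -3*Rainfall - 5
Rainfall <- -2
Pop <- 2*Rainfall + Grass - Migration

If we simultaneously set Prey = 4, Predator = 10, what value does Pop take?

Under do(Prey = 4, Predator = 10), each intervened variable's structural equation is replaced by its fixed value.
Grass = -2*Rainfall - 4  [with Rainfall=-2]  = 0
Migration = 3*Prey + 3*Predator + 3  [with Prey=4, Predator=10]  = 45
Pop = 2*Rainfall + Grass - Migration  [with Rainfall=-2, Grass=0, Migration=45]  = -49

-49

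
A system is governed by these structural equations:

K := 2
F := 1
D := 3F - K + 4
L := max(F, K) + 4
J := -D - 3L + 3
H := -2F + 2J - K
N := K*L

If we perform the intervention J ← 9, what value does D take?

do(J=9) replaces the equation J := -D - 3L + 3 with the constant J = 9.
D is not downstream of the intervention, so its value is determined by the original equations.
D = 3F - K + 4  [with F=1, K=2]  = 5

5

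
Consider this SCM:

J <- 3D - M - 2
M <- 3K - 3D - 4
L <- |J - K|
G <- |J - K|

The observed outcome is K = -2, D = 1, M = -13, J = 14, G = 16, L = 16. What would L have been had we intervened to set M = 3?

0

The intervention breaks the incoming arrows to M: M <- 3K - 3D - 4 no longer applies, and M = 3.
J = 3D - M - 2  [with D=1, M=3]  = -2
L = |J - K|  [with J=-2, K=-2]  = 0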